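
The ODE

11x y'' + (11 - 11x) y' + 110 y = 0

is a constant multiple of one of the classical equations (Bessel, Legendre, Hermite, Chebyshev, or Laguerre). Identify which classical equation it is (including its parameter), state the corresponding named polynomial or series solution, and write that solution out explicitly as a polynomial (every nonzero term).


All three coefficients share the factor 11; dividing through by 11 gives  x y'' + (1 - x) y' + 10 y = 0.
This matches the Laguerre equation x y'' + (1 - x) y' + n y = 0 with n = 10; the polynomial solution is L_10(x).
With y = sum_k a_k x^k, matching x^k gives (k+1)k a_{k+1} + (k+1) a_{k+1} - k a_k + n a_k = 0, i.e. (k+1)^2 a_{k+1} = (k - n) a_k = (k - 10) a_k. The right side vanishes at k = 10, so the series terminates at degree 10.
Standard normalization L_n(0) = 1 gives a_0 = 1. Work upward with a_{k+1} = (k - 10) a_k / (k+1)^2:
  a_1 = (0 - 10)(1) / 1^2 = -10/1 = -10
  a_2 = (1 - 10)(-10) / 2^2 = 90/4 = 45/2
  a_3 = (2 - 10)(45/2) / 3^2 = -180/9 = -20
  a_4 = (3 - 10)(-20) / 4^2 = 140/16 = 35/4
  a_5 = (4 - 10)(35/4) / 5^2 = (-105/2)/25 = -21/10
  a_6 = (5 - 10)(-21/10) / 6^2 = (21/2)/36 = 7/24
  a_7 = (6 - 10)(7/24) / 7^2 = (-7/6)/49 = -1/42
  a_8 = (7 - 10)(-1/42) / 8^2 = (1/14)/64 = 1/896
  a_9 = (8 - 10)(1/896) / 9^2 = (-1/448)/81 = -1/36288
  a_10 = (9 - 10)(-1/36288) / 10^2 = (1/36288)/100 = 1/3628800
Hence L_10(x) = x^10/3628800 - x^9/36288 + x^8/896 - x^7/42 + 7 x^6/24 - 21 x^5/10 + 35 x^4/4 - 20 x^3 + 45 x^2/2 - 10 x + 1.

L_10(x); series = x^10/3628800 - x^9/36288 + x^8/896 - x^7/42 + 7 x^6/24 - 21 x^5/10 + 35 x^4/4 - 20 x^3 + 45 x^2/2 - 10 x + 1


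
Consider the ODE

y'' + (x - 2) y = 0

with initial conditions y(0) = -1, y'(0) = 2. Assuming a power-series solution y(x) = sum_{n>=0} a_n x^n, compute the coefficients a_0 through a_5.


Ansatz: y(x) = sum_{n>=0} a_n x^n, so y'(x) = sum_{n>=1} n a_n x^(n-1) and y''(x) = sum_{n>=2} n(n-1) a_n x^(n-2).
Substitute into P(x) y'' + Q(x) y' + R(x) y = 0 with P(x) = 1, Q(x) = 0, R(x) = x - 2, and match powers of x.
Initial conditions: a_0 = -1, a_1 = 2.
Setting the coefficient of each power of x to zero and solving order by order (substituting the coefficients already found):
  x^0: 2 a_2 - 2 a_0 = 0  ->  2 a_2 = 2 a_0 = -2  ->  a_2 = -1
  x^1: 6 a_3 - 2 a_1 + a_0 = 0  ->  6 a_3 = 2 a_1 - a_0 = 5  ->  a_3 = 5/6
  x^2: 12 a_4 - 2 a_2 + a_1 = 0  ->  12 a_4 = 2 a_2 - a_1 = -4  ->  a_4 = -1/3
  x^3: 20 a_5 - 2 a_3 + a_2 = 0  ->  20 a_5 = 2 a_3 - a_2 = 8/3  ->  a_5 = 2/15
Truncated series: y(x) = -1 + 2 x - x^2 + (5/6) x^3 - (1/3) x^4 + (2/15) x^5 + O(x^6).

a_0 = -1; a_1 = 2; a_2 = -1; a_3 = 5/6; a_4 = -1/3; a_5 = 2/15


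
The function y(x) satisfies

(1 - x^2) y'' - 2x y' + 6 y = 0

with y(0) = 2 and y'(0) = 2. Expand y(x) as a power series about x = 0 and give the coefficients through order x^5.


Ansatz: y(x) = sum_{n>=0} a_n x^n, so y'(x) = sum_{n>=1} n a_n x^(n-1) and y''(x) = sum_{n>=2} n(n-1) a_n x^(n-2).
Substitute into P(x) y'' + Q(x) y' + R(x) y = 0 with P(x) = 1 - x^2, Q(x) = -2x, R(x) = 6, and match powers of x.
Initial conditions: a_0 = 2, a_1 = 2.
Setting the coefficient of each power of x to zero and solving order by order (substituting the coefficients already found):
  x^0: 2 a_2 + 6 a_0 = 0  ->  2 a_2 = -6 a_0 = -12  ->  a_2 = -6
  x^1: 6 a_3 + 4 a_1 = 0  ->  6 a_3 = -4 a_1 = -8  ->  a_3 = -4/3
  x^2: 12 a_4 = 0  ->  a_4 = 0
  x^3: 20 a_5 - 6 a_3 = 0  ->  20 a_5 = 6 a_3 = -8  ->  a_5 = -2/5
Truncated series: y(x) = 2 + 2 x - 6 x^2 - (4/3) x^3 - (2/5) x^5 + O(x^6).

a_0 = 2; a_1 = 2; a_2 = -6; a_3 = -4/3; a_4 = 0; a_5 = -2/5


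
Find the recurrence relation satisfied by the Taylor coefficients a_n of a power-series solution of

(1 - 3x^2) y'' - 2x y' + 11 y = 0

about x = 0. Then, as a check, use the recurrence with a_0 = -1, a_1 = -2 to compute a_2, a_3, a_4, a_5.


Substitute y = sum_n a_n x^n.
(1 - 3 x^2) y'' contributes (n+2)(n+1) a_{n+2} - 3 n(n-1) a_n at x^n.
-2 x y'(x) contributes -2 n a_n at x^n.
11 y(x) contributes 11 a_n at x^n.
Matching x^n: (n+2)(n+1) a_{n+2} + (-3 n(n-1) - 2 n + 11) a_n = 0.
Thus a_{n+2} = (3 n(n-1) + 2 n - 11) / ((n+1)(n+2)) * a_n.

Check with a_0 = -1, a_1 = -2 (apply the recurrence for n = 0, 1, 2, 3): a_0 = -1, a_1 = -2, a_2 = 11/2, a_3 = 3, a_4 = -11/24, a_5 = 39/20.

a_(n+2) = (3 n(n-1) + 2 n - 11) / ((n+1)(n+2)) * a_n; check: a_0 = -1, a_1 = -2, a_2 = 11/2, a_3 = 3, a_4 = -11/24, a_5 = 39/20


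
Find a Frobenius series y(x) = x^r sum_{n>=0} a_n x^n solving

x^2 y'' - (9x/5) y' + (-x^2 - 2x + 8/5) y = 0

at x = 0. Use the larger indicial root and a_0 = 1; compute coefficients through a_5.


Write in Frobenius form y'' + (p(x)/x) y' + (q(x)/x^2) y = 0:
  p(x) = -9/5,  q(x) = -x^2 - 2x + 8/5.
Indicial equation: r(r-1) + (-9/5) r + (8/5) = 0 -> roots r_1 = 2, r_2 = 4/5.
Take r = r_1 = 2. Let y(x) = x^r sum_{n>=0} a_n x^n with a_0 = 1.
Substitute y = x^r sum a_n x^n and match x^{r+n}. The recurrence is
  D(n) a_n - 2 a_{n-1} - 1 a_{n-2} = 0,  where D(n) = (r+n)(r+n-1) + (-9/5)(r+n) + (8/5).
  a_n = [2 a_{n-1} + 1 a_{n-2}] / D(n).
Since the indicial polynomial factors as (r - r_1)(r - r_2), D(n) = (r_1 + n - r_1)(r_1 + n - r_2) = n(n + 6/5).
Evaluating step by step (a_0 = 1):
  n = 1: D(1) = 1(1 + 6/5) = 11/5; numerator = 2(1) = 2; a_1 = (2)/(11/5) = 10/11
  n = 2: D(2) = 2(2 + 6/5) = 32/5; numerator = 2(10/11) + 1(1) = 31/11; a_2 = (31/11)/(32/5) = 155/352
  n = 3: D(3) = 3(3 + 6/5) = 63/5; numerator = 2(155/352) + 1(10/11) = 315/176; a_3 = (315/176)/(63/5) = 25/176
  n = 4: D(4) = 4(4 + 6/5) = 104/5; numerator = 2(25/176) + 1(155/352) = 255/352; a_4 = (255/352)/(104/5) = 1275/36608
  n = 5: D(5) = 5(5 + 6/5) = 31; numerator = 2(1275/36608) + 1(25/176) = 3875/18304; a_5 = (3875/18304)/(31) = 125/18304

r = 2; a_0 = 1; a_1 = 10/11; a_2 = 155/352; a_3 = 25/176; a_4 = 1275/36608; a_5 = 125/18304


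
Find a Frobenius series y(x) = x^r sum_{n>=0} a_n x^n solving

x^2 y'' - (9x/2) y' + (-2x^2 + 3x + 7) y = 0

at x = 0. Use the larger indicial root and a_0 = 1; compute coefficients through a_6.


Write in Frobenius form y'' + (p(x)/x) y' + (q(x)/x^2) y = 0:
  p(x) = -9/2,  q(x) = -2x^2 + 3x + 7.
Indicial equation: r(r-1) + (-9/2) r + (7) = 0 -> roots r_1 = 7/2, r_2 = 2.
Take r = r_1 = 7/2. Let y(x) = x^r sum_{n>=0} a_n x^n with a_0 = 1.
Substitute y = x^r sum a_n x^n and match x^{r+n}. The recurrence is
  D(n) a_n + 3 a_{n-1} - 2 a_{n-2} = 0,  where D(n) = (r+n)(r+n-1) + (-9/2)(r+n) + (7).
  a_n = [-3 a_{n-1} + 2 a_{n-2}] / D(n).
Since the indicial polynomial factors as (r - r_1)(r - r_2), D(n) = (r_1 + n - r_1)(r_1 + n - r_2) = n(n + 3/2).
Evaluating step by step (a_0 = 1):
  n = 1: D(1) = 1(1 + 3/2) = 5/2; numerator = -3(1) = -3; a_1 = (-3)/(5/2) = -6/5
  n = 2: D(2) = 2(2 + 3/2) = 7; numerator = -3(-6/5) + 2(1) = 28/5; a_2 = (28/5)/(7) = 4/5
  n = 3: D(3) = 3(3 + 3/2) = 27/2; numerator = -3(4/5) + 2(-6/5) = -24/5; a_3 = (-24/5)/(27/2) = -16/45
  n = 4: D(4) = 4(4 + 3/2) = 22; numerator = -3(-16/45) + 2(4/5) = 8/3; a_4 = (8/3)/(22) = 4/33
  n = 5: D(5) = 5(5 + 3/2) = 65/2; numerator = -3(4/33) + 2(-16/45) = -532/495; a_5 = (-532/495)/(65/2) = -1064/32175
  n = 6: D(6) = 6(6 + 3/2) = 45; numerator = -3(-1064/32175) + 2(4/33) = 3664/10725; a_6 = (3664/10725)/(45) = 3664/482625

r = 7/2; a_0 = 1; a_1 = -6/5; a_2 = 4/5; a_3 = -16/45; a_4 = 4/33; a_5 = -1064/32175; a_6 = 3664/482625


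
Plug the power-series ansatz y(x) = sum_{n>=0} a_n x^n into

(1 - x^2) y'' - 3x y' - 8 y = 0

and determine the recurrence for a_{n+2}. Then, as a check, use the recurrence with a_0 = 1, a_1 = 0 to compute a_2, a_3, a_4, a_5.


Substitute y = sum_n a_n x^n.
(1 - 1 x^2) y'' contributes (n+2)(n+1) a_{n+2} - n(n-1) a_n at x^n.
-3 x y'(x) contributes -3 n a_n at x^n.
-8 y(x) contributes -8 a_n at x^n.
Matching x^n: (n+2)(n+1) a_{n+2} + (-n(n-1) - 3 n - 8) a_n = 0.
Thus a_{n+2} = (n(n-1) + 3 n + 8) / ((n+1)(n+2)) * a_n.

Check with a_0 = 1, a_1 = 0 (apply the recurrence for n = 0, 1, 2, 3): a_0 = 1, a_1 = 0, a_2 = 4, a_3 = 0, a_4 = 16/3, a_5 = 0.

a_(n+2) = (n(n-1) + 3 n + 8) / ((n+1)(n+2)) * a_n; check: a_0 = 1, a_1 = 0, a_2 = 4, a_3 = 0, a_4 = 16/3, a_5 = 0


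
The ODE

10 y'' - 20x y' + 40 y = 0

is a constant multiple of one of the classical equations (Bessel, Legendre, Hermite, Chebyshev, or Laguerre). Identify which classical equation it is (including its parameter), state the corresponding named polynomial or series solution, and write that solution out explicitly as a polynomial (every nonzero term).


All three coefficients share the factor 10; dividing through by 10 gives  y'' - 2x y' + 4 y = 0.
This matches the Hermite equation y'' - 2x y' + 2n y = 0 with 2n = 4, so n = 2; the polynomial solution is H_2(x).
With y = sum_k a_k x^k, matching x^k gives (k+2)(k+1) a_{k+2} = 2(k - n) a_k = 2(k - 2) a_k. The right side vanishes at k = 2, so the series with the parity of 2 terminates at degree 2.
Standard normalization: leading coefficient of H_n is 2^n, so a_2 = 2^2 = 4. Work downward with a_k = (k+1)(k+2) a_{k+2} / (2(k - n)):
  a_0 = (1)(2)(4) / (2(0 - 2)) = 8/(-4) = -2
Hence H_2(x) = 4 x^2 - 2.

H_2(x); series = 4 x^2 - 2


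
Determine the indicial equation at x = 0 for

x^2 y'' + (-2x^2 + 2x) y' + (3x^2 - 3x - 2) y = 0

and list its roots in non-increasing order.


Divide by x^2 to reach normal form y'' + P_1(x) y' + P_2(x) y = 0 with P_1(x) = -2 + 2/x and P_2(x) = 3 - 3/x - 2/x^2.
x = 0 is a singular point because the y'-coefficient -2 + 2/x has a pole at x = 0 and the y-coefficient 3 - 3/x - 2/x^2 has a pole at x = 0.
It is a regular singular point because x P_1(x) = p(x) = 2 - 2x and x^2 P_2(x) = q(x) = 3x^2 - 3x - 2 are polynomials, hence analytic at x = 0.
p(0) = 2,  q(0) = -2.
Indicial equation: r(r-1) + p(0) r + q(0) = 0, i.e. r^2 + (p(0) - 1) r + q(0) = 0, i.e. r^2 + 1 r - 2 = 0.
Discriminant: (1)^2 - 4(-2) = 9, so r = (-1 ± 3)/2.
Solving: r_1 = 1, r_2 = -2.

indicial: r^2 + 1 r - 2 = 0; roots r_1 = 1, r_2 = -2


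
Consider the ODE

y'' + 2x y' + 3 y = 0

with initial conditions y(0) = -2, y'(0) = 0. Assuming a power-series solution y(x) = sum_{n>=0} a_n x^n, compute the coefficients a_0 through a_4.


Ansatz: y(x) = sum_{n>=0} a_n x^n, so y'(x) = sum_{n>=1} n a_n x^(n-1) and y''(x) = sum_{n>=2} n(n-1) a_n x^(n-2).
Substitute into P(x) y'' + Q(x) y' + R(x) y = 0 with P(x) = 1, Q(x) = 2x, R(x) = 3, and match powers of x.
Initial conditions: a_0 = -2, a_1 = 0.
Setting the coefficient of each power of x to zero and solving order by order (substituting the coefficients already found):
  x^0: 2 a_2 + 3 a_0 = 0  ->  2 a_2 = -3 a_0 = 6  ->  a_2 = 3
  x^1: 6 a_3 + 5 a_1 = 0  ->  6 a_3 = -5 a_1 = 0  ->  a_3 = 0
  x^2: 12 a_4 + 7 a_2 = 0  ->  12 a_4 = -7 a_2 = -21  ->  a_4 = -7/4
Truncated series: y(x) = -2 + 3 x^2 - (7/4) x^4 + O(x^5).

a_0 = -2; a_1 = 0; a_2 = 3; a_3 = 0; a_4 = -7/4


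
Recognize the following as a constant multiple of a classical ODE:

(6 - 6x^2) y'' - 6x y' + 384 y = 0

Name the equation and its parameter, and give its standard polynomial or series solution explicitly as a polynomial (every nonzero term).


All three coefficients share the factor 6; dividing through by 6 gives  (1 - x^2) y'' - x y' + 64 y = 0.
This matches the Chebyshev equation (1 - x^2) y'' - x y' + n^2 y = 0 (note the -x y' term, not -2x y') with n^2 = 64, so n = 8; the polynomial solution is T_8(x).
With y = sum_k a_k x^k, matching x^k gives (k+2)(k+1) a_{k+2} = (k^2 - n^2) a_k = (k - 8)(k + 8) a_k. The right side vanishes at k = 8, so the series with the parity of 8 terminates at degree 8.
Standard normalization: leading coefficient of T_n is 2^(n-1), so a_8 = 2^7 = 128. Work downward with a_k = (k+1)(k+2) a_{k+2} / ((k - 8)(k + 8)):
  a_6 = (7)(8)(128) / ((6 - 8)(6 + 8)) = 7168/(-28) = -256
  a_4 = (5)(6)(-256) / ((4 - 8)(4 + 8)) = -7680/(-48) = 160
  a_2 = (3)(4)(160) / ((2 - 8)(2 + 8)) = 1920/(-60) = -32
  a_0 = (1)(2)(-32) / ((0 - 8)(0 + 8)) = -64/(-64) = 1
Hence T_8(x) = 128 x^8 - 256 x^6 + 160 x^4 - 32 x^2 + 1.

T_8(x); series = 128 x^8 - 256 x^6 + 160 x^4 - 32 x^2 + 1


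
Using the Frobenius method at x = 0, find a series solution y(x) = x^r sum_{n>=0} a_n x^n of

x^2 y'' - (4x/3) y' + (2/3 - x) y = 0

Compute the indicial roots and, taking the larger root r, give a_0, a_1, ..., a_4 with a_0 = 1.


Write in Frobenius form y'' + (p(x)/x) y' + (q(x)/x^2) y = 0:
  p(x) = -4/3,  q(x) = 2/3 - x.
Indicial equation: r(r-1) + (-4/3) r + (2/3) = 0 -> roots r_1 = 2, r_2 = 1/3.
Take r = r_1 = 2. Let y(x) = x^r sum_{n>=0} a_n x^n with a_0 = 1.
Substitute y = x^r sum a_n x^n and match x^{r+n}. The recurrence is
  D(n) a_n - 1 a_{n-1} = 0,  where D(n) = (r+n)(r+n-1) + (-4/3)(r+n) + (2/3).
  a_n = 1 / D(n) * a_{n-1}.
Since the indicial polynomial factors as (r - r_1)(r - r_2), D(n) = (r_1 + n - r_1)(r_1 + n - r_2) = n(n + 5/3).
Evaluating step by step (a_0 = 1):
  n = 1: D(1) = 1(1 + 5/3) = 8/3; numerator = 1(1) = 1; a_1 = (1)/(8/3) = 3/8
  n = 2: D(2) = 2(2 + 5/3) = 22/3; numerator = 1(3/8) = 3/8; a_2 = (3/8)/(22/3) = 9/176
  n = 3: D(3) = 3(3 + 5/3) = 14; numerator = 1(9/176) = 9/176; a_3 = (9/176)/(14) = 9/2464
  n = 4: D(4) = 4(4 + 5/3) = 68/3; numerator = 1(9/2464) = 9/2464; a_4 = (9/2464)/(68/3) = 27/167552

r = 2; a_0 = 1; a_1 = 3/8; a_2 = 9/176; a_3 = 9/2464; a_4 = 27/167552


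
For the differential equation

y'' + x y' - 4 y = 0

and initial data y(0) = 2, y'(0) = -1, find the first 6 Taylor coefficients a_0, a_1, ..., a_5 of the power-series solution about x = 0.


Ansatz: y(x) = sum_{n>=0} a_n x^n, so y'(x) = sum_{n>=1} n a_n x^(n-1) and y''(x) = sum_{n>=2} n(n-1) a_n x^(n-2).
Substitute into P(x) y'' + Q(x) y' + R(x) y = 0 with P(x) = 1, Q(x) = x, R(x) = -4, and match powers of x.
Initial conditions: a_0 = 2, a_1 = -1.
Setting the coefficient of each power of x to zero and solving order by order (substituting the coefficients already found):
  x^0: 2 a_2 - 4 a_0 = 0  ->  2 a_2 = 4 a_0 = 8  ->  a_2 = 4
  x^1: 6 a_3 - 3 a_1 = 0  ->  6 a_3 = 3 a_1 = -3  ->  a_3 = -1/2
  x^2: 12 a_4 - 2 a_2 = 0  ->  12 a_4 = 2 a_2 = 8  ->  a_4 = 2/3
  x^3: 20 a_5 - a_3 = 0  ->  20 a_5 = a_3 = -1/2  ->  a_5 = -1/40
Truncated series: y(x) = 2 - x + 4 x^2 - (1/2) x^3 + (2/3) x^4 - (1/40) x^5 + O(x^6).

a_0 = 2; a_1 = -1; a_2 = 4; a_3 = -1/2; a_4 = 2/3; a_5 = -1/40


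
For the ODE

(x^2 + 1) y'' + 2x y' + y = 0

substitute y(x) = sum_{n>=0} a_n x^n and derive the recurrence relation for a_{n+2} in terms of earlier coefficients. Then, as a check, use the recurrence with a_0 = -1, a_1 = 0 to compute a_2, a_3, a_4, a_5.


Substitute y = sum_n a_n x^n.
(1 + 1 x^2) y'' contributes (n+2)(n+1) a_{n+2} + n(n-1) a_n at x^n.
2 x y'(x) contributes 2 n a_n at x^n.
y(x) contributes 1 a_n at x^n.
Matching x^n: (n+2)(n+1) a_{n+2} + (n(n-1) + 2 n + 1) a_n = 0.
Thus a_{n+2} = (-n(n-1) - 2 n - 1) / ((n+1)(n+2)) * a_n.

Check with a_0 = -1, a_1 = 0 (apply the recurrence for n = 0, 1, 2, 3): a_0 = -1, a_1 = 0, a_2 = 1/2, a_3 = 0, a_4 = -7/24, a_5 = 0.

a_(n+2) = (-n(n-1) - 2 n - 1) / ((n+1)(n+2)) * a_n; check: a_0 = -1, a_1 = 0, a_2 = 1/2, a_3 = 0, a_4 = -7/24, a_5 = 0


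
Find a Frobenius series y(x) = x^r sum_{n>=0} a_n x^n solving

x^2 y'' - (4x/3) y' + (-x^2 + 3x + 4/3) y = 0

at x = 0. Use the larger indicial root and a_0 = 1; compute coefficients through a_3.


Write in Frobenius form y'' + (p(x)/x) y' + (q(x)/x^2) y = 0:
  p(x) = -4/3,  q(x) = -x^2 + 3x + 4/3.
Indicial equation: r(r-1) + (-4/3) r + (4/3) = 0 -> roots r_1 = 4/3, r_2 = 1.
Take r = r_1 = 4/3. Let y(x) = x^r sum_{n>=0} a_n x^n with a_0 = 1.
Substitute y = x^r sum a_n x^n and match x^{r+n}. The recurrence is
  D(n) a_n + 3 a_{n-1} - 1 a_{n-2} = 0,  where D(n) = (r+n)(r+n-1) + (-4/3)(r+n) + (4/3).
  a_n = [-3 a_{n-1} + 1 a_{n-2}] / D(n).
Since the indicial polynomial factors as (r - r_1)(r - r_2), D(n) = (r_1 + n - r_1)(r_1 + n - r_2) = n(n + 1/3).
Evaluating step by step (a_0 = 1):
  n = 1: D(1) = 1(1 + 1/3) = 4/3; numerator = -3(1) = -3; a_1 = (-3)/(4/3) = -9/4
  n = 2: D(2) = 2(2 + 1/3) = 14/3; numerator = -3(-9/4) + 1(1) = 31/4; a_2 = (31/4)/(14/3) = 93/56
  n = 3: D(3) = 3(3 + 1/3) = 10; numerator = -3(93/56) + 1(-9/4) = -405/56; a_3 = (-405/56)/(10) = -81/112

r = 4/3; a_0 = 1; a_1 = -9/4; a_2 = 93/56; a_3 = -81/112


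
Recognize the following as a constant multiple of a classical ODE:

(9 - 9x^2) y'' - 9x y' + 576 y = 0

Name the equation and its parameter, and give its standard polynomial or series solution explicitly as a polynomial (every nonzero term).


All three coefficients share the factor 9; dividing through by 9 gives  (1 - x^2) y'' - x y' + 64 y = 0.
This matches the Chebyshev equation (1 - x^2) y'' - x y' + n^2 y = 0 (note the -x y' term, not -2x y') with n^2 = 64, so n = 8; the polynomial solution is T_8(x).
With y = sum_k a_k x^k, matching x^k gives (k+2)(k+1) a_{k+2} = (k^2 - n^2) a_k = (k - 8)(k + 8) a_k. The right side vanishes at k = 8, so the series with the parity of 8 terminates at degree 8.
Standard normalization: leading coefficient of T_n is 2^(n-1), so a_8 = 2^7 = 128. Work downward with a_k = (k+1)(k+2) a_{k+2} / ((k - 8)(k + 8)):
  a_6 = (7)(8)(128) / ((6 - 8)(6 + 8)) = 7168/(-28) = -256
  a_4 = (5)(6)(-256) / ((4 - 8)(4 + 8)) = -7680/(-48) = 160
  a_2 = (3)(4)(160) / ((2 - 8)(2 + 8)) = 1920/(-60) = -32
  a_0 = (1)(2)(-32) / ((0 - 8)(0 + 8)) = -64/(-64) = 1
Hence T_8(x) = 128 x^8 - 256 x^6 + 160 x^4 - 32 x^2 + 1.

T_8(x); series = 128 x^8 - 256 x^6 + 160 x^4 - 32 x^2 + 1


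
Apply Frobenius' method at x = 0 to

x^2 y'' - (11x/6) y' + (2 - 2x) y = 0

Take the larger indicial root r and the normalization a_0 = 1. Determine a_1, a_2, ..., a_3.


Write in Frobenius form y'' + (p(x)/x) y' + (q(x)/x^2) y = 0:
  p(x) = -11/6,  q(x) = 2 - 2x.
Indicial equation: r(r-1) + (-11/6) r + (2) = 0 -> roots r_1 = 3/2, r_2 = 4/3.
Take r = r_1 = 3/2. Let y(x) = x^r sum_{n>=0} a_n x^n with a_0 = 1.
Substitute y = x^r sum a_n x^n and match x^{r+n}. The recurrence is
  D(n) a_n - 2 a_{n-1} = 0,  where D(n) = (r+n)(r+n-1) + (-11/6)(r+n) + (2).
  a_n = 2 / D(n) * a_{n-1}.
Since the indicial polynomial factors as (r - r_1)(r - r_2), D(n) = (r_1 + n - r_1)(r_1 + n - r_2) = n(n + 1/6).
Evaluating step by step (a_0 = 1):
  n = 1: D(1) = 1(1 + 1/6) = 7/6; numerator = 2(1) = 2; a_1 = (2)/(7/6) = 12/7
  n = 2: D(2) = 2(2 + 1/6) = 13/3; numerator = 2(12/7) = 24/7; a_2 = (24/7)/(13/3) = 72/91
  n = 3: D(3) = 3(3 + 1/6) = 19/2; numerator = 2(72/91) = 144/91; a_3 = (144/91)/(19/2) = 288/1729

r = 3/2; a_0 = 1; a_1 = 12/7; a_2 = 72/91; a_3 = 288/1729


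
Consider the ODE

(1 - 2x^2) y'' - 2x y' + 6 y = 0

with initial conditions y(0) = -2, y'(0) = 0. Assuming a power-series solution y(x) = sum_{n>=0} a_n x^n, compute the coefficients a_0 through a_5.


Ansatz: y(x) = sum_{n>=0} a_n x^n, so y'(x) = sum_{n>=1} n a_n x^(n-1) and y''(x) = sum_{n>=2} n(n-1) a_n x^(n-2).
Substitute into P(x) y'' + Q(x) y' + R(x) y = 0 with P(x) = 1 - 2x^2, Q(x) = -2x, R(x) = 6, and match powers of x.
Initial conditions: a_0 = -2, a_1 = 0.
Setting the coefficient of each power of x to zero and solving order by order (substituting the coefficients already found):
  x^0: 2 a_2 + 6 a_0 = 0  ->  2 a_2 = -6 a_0 = 12  ->  a_2 = 6
  x^1: 6 a_3 + 4 a_1 = 0  ->  6 a_3 = -4 a_1 = 0  ->  a_3 = 0
  x^2: 12 a_4 - 2 a_2 = 0  ->  12 a_4 = 2 a_2 = 12  ->  a_4 = 1
  x^3: 20 a_5 - 12 a_3 = 0  ->  20 a_5 = 12 a_3 = 0  ->  a_5 = 0
Truncated series: y(x) = -2 + 6 x^2 + x^4 + O(x^6).

a_0 = -2; a_1 = 0; a_2 = 6; a_3 = 0; a_4 = 1; a_5 = 0


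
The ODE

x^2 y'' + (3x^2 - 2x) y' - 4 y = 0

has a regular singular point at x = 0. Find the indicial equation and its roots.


Divide by x^2 to reach normal form y'' + P_1(x) y' + P_2(x) y = 0 with P_1(x) = 3 - 2/x and P_2(x) = -4/x^2.
x = 0 is a singular point because the y'-coefficient 3 - 2/x has a pole at x = 0 and the y-coefficient -4/x^2 has a pole at x = 0.
It is a regular singular point because x P_1(x) = p(x) = 3x - 2 and x^2 P_2(x) = q(x) = -4 are polynomials, hence analytic at x = 0.
p(0) = -2,  q(0) = -4.
Indicial equation: r(r-1) + p(0) r + q(0) = 0, i.e. r^2 + (p(0) - 1) r + q(0) = 0, i.e. r^2 - 3 r - 4 = 0.
Discriminant: (-3)^2 - 4(-4) = 25, so r = (3 ± 5)/2.
Solving: r_1 = 4, r_2 = -1.

indicial: r^2 - 3 r - 4 = 0; roots r_1 = 4, r_2 = -1


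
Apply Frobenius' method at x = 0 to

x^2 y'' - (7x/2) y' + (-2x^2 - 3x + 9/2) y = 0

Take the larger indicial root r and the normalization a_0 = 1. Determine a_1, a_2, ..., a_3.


Write in Frobenius form y'' + (p(x)/x) y' + (q(x)/x^2) y = 0:
  p(x) = -7/2,  q(x) = -2x^2 - 3x + 9/2.
Indicial equation: r(r-1) + (-7/2) r + (9/2) = 0 -> roots r_1 = 3, r_2 = 3/2.
Take r = r_1 = 3. Let y(x) = x^r sum_{n>=0} a_n x^n with a_0 = 1.
Substitute y = x^r sum a_n x^n and match x^{r+n}. The recurrence is
  D(n) a_n - 3 a_{n-1} - 2 a_{n-2} = 0,  where D(n) = (r+n)(r+n-1) + (-7/2)(r+n) + (9/2).
  a_n = [3 a_{n-1} + 2 a_{n-2}] / D(n).
Since the indicial polynomial factors as (r - r_1)(r - r_2), D(n) = (r_1 + n - r_1)(r_1 + n - r_2) = n(n + 3/2).
Evaluating step by step (a_0 = 1):
  n = 1: D(1) = 1(1 + 3/2) = 5/2; numerator = 3(1) = 3; a_1 = (3)/(5/2) = 6/5
  n = 2: D(2) = 2(2 + 3/2) = 7; numerator = 3(6/5) + 2(1) = 28/5; a_2 = (28/5)/(7) = 4/5
  n = 3: D(3) = 3(3 + 3/2) = 27/2; numerator = 3(4/5) + 2(6/5) = 24/5; a_3 = (24/5)/(27/2) = 16/45

r = 3; a_0 = 1; a_1 = 6/5; a_2 = 4/5; a_3 = 16/45


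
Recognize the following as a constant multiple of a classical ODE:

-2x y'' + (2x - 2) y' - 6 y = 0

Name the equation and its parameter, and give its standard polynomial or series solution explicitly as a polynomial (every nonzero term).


All three coefficients share the factor -2; dividing through by -2 gives  x y'' + (1 - x) y' + 3 y = 0.
This matches the Laguerre equation x y'' + (1 - x) y' + n y = 0 with n = 3; the polynomial solution is L_3(x).
With y = sum_k a_k x^k, matching x^k gives (k+1)k a_{k+1} + (k+1) a_{k+1} - k a_k + n a_k = 0, i.e. (k+1)^2 a_{k+1} = (k - n) a_k = (k - 3) a_k. The right side vanishes at k = 3, so the series terminates at degree 3.
Standard normalization L_n(0) = 1 gives a_0 = 1. Work upward with a_{k+1} = (k - 3) a_k / (k+1)^2:
  a_1 = (0 - 3)(1) / 1^2 = -3/1 = -3
  a_2 = (1 - 3)(-3) / 2^2 = 6/4 = 3/2
  a_3 = (2 - 3)(3/2) / 3^2 = (-3/2)/9 = -1/6
Hence L_3(x) = -x^3/6 + 3 x^2/2 - 3 x + 1.

L_3(x); series = -x^3/6 + 3 x^2/2 - 3 x + 1


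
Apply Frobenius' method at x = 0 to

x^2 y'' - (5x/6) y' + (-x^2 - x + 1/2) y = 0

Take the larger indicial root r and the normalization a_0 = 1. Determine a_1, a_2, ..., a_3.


Write in Frobenius form y'' + (p(x)/x) y' + (q(x)/x^2) y = 0:
  p(x) = -5/6,  q(x) = -x^2 - x + 1/2.
Indicial equation: r(r-1) + (-5/6) r + (1/2) = 0 -> roots r_1 = 3/2, r_2 = 1/3.
Take r = r_1 = 3/2. Let y(x) = x^r sum_{n>=0} a_n x^n with a_0 = 1.
Substitute y = x^r sum a_n x^n and match x^{r+n}. The recurrence is
  D(n) a_n - 1 a_{n-1} - 1 a_{n-2} = 0,  where D(n) = (r+n)(r+n-1) + (-5/6)(r+n) + (1/2).
  a_n = [1 a_{n-1} + 1 a_{n-2}] / D(n).
Since the indicial polynomial factors as (r - r_1)(r - r_2), D(n) = (r_1 + n - r_1)(r_1 + n - r_2) = n(n + 7/6).
Evaluating step by step (a_0 = 1):
  n = 1: D(1) = 1(1 + 7/6) = 13/6; numerator = 1(1) = 1; a_1 = (1)/(13/6) = 6/13
  n = 2: D(2) = 2(2 + 7/6) = 19/3; numerator = 1(6/13) + 1(1) = 19/13; a_2 = (19/13)/(19/3) = 3/13
  n = 3: D(3) = 3(3 + 7/6) = 25/2; numerator = 1(3/13) + 1(6/13) = 9/13; a_3 = (9/13)/(25/2) = 18/325

r = 3/2; a_0 = 1; a_1 = 6/13; a_2 = 3/13; a_3 = 18/325


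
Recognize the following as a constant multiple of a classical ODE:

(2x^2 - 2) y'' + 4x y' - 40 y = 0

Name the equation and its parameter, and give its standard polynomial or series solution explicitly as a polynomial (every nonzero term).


All three coefficients share the factor -2; dividing through by -2 gives  (1 - x^2) y'' - 2x y' + 20 y = 0.
This matches the Legendre equation (1 - x^2) y'' - 2x y' + n(n+1) y = 0 (note the -2x y' term) with n(n+1) = 20, so n = 4; the polynomial solution is P_4(x).
With y = sum_k a_k x^k, matching x^k gives (k+2)(k+1) a_{k+2} = [k(k+1) - n(n+1)] a_k = (k - 4)(k + 5) a_k. The right side vanishes at k = 4, so the series with the parity of 4 terminates at degree 4.
Standard normalization (P_n(1) = 1): leading coefficient (2n)!/(2^n (n!)^2) = 40320/(16*576) = 35/8, so a_4 = 35/8. Work downward with a_k = (k+1)(k+2) a_{k+2} / ((k - 4)(k + 5)):
  a_2 = (3)(4)(35/8) / ((2 - 4)(2 + 5)) = (105/2)/(-14) = -15/4
  a_0 = (1)(2)(-15/4) / ((0 - 4)(0 + 5)) = (-15/2)/(-20) = 3/8
Hence P_4(x) = 35 x^4/8 - 15 x^2/4 + 3/8.

P_4(x); series = 35 x^4/8 - 15 x^2/4 + 3/8


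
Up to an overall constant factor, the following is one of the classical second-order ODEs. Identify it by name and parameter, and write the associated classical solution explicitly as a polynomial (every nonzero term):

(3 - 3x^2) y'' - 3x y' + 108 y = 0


All three coefficients share the factor 3; dividing through by 3 gives  (1 - x^2) y'' - x y' + 36 y = 0.
This matches the Chebyshev equation (1 - x^2) y'' - x y' + n^2 y = 0 (note the -x y' term, not -2x y') with n^2 = 36, so n = 6; the polynomial solution is T_6(x).
With y = sum_k a_k x^k, matching x^k gives (k+2)(k+1) a_{k+2} = (k^2 - n^2) a_k = (k - 6)(k + 6) a_k. The right side vanishes at k = 6, so the series with the parity of 6 terminates at degree 6.
Standard normalization: leading coefficient of T_n is 2^(n-1), so a_6 = 2^5 = 32. Work downward with a_k = (k+1)(k+2) a_{k+2} / ((k - 6)(k + 6)):
  a_4 = (5)(6)(32) / ((4 - 6)(4 + 6)) = 960/(-20) = -48
  a_2 = (3)(4)(-48) / ((2 - 6)(2 + 6)) = -576/(-32) = 18
  a_0 = (1)(2)(18) / ((0 - 6)(0 + 6)) = 36/(-36) = -1
Hence T_6(x) = 32 x^6 - 48 x^4 + 18 x^2 - 1.

T_6(x); series = 32 x^6 - 48 x^4 + 18 x^2 - 1


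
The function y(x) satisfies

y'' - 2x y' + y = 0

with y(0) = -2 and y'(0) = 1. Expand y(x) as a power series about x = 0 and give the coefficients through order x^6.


Ansatz: y(x) = sum_{n>=0} a_n x^n, so y'(x) = sum_{n>=1} n a_n x^(n-1) and y''(x) = sum_{n>=2} n(n-1) a_n x^(n-2).
Substitute into P(x) y'' + Q(x) y' + R(x) y = 0 with P(x) = 1, Q(x) = -2x, R(x) = 1, and match powers of x.
Initial conditions: a_0 = -2, a_1 = 1.
Setting the coefficient of each power of x to zero and solving order by order (substituting the coefficients already found):
  x^0: 2 a_2 + a_0 = 0  ->  2 a_2 = -a_0 = 2  ->  a_2 = 1
  x^1: 6 a_3 - a_1 = 0  ->  6 a_3 = a_1 = 1  ->  a_3 = 1/6
  x^2: 12 a_4 - 3 a_2 = 0  ->  12 a_4 = 3 a_2 = 3  ->  a_4 = 1/4
  x^3: 20 a_5 - 5 a_3 = 0  ->  20 a_5 = 5 a_3 = 5/6  ->  a_5 = 1/24
  x^4: 30 a_6 - 7 a_4 = 0  ->  30 a_6 = 7 a_4 = 7/4  ->  a_6 = 7/120
Truncated series: y(x) = -2 + x + x^2 + (1/6) x^3 + (1/4) x^4 + (1/24) x^5 + (7/120) x^6 + O(x^7).

a_0 = -2; a_1 = 1; a_2 = 1; a_3 = 1/6; a_4 = 1/4; a_5 = 1/24; a_6 = 7/120


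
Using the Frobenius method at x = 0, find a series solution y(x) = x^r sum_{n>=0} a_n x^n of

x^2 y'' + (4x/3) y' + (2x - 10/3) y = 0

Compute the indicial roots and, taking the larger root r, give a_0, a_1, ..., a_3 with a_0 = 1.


Write in Frobenius form y'' + (p(x)/x) y' + (q(x)/x^2) y = 0:
  p(x) = 4/3,  q(x) = 2x - 10/3.
Indicial equation: r(r-1) + (4/3) r + (-10/3) = 0 -> roots r_1 = 5/3, r_2 = -2.
Take r = r_1 = 5/3. Let y(x) = x^r sum_{n>=0} a_n x^n with a_0 = 1.
Substitute y = x^r sum a_n x^n and match x^{r+n}. The recurrence is
  D(n) a_n + 2 a_{n-1} = 0,  where D(n) = (r+n)(r+n-1) + (4/3)(r+n) + (-10/3).
  a_n = -2 / D(n) * a_{n-1}.
Since the indicial polynomial factors as (r - r_1)(r - r_2), D(n) = (r_1 + n - r_1)(r_1 + n - r_2) = n(n + 11/3).
Evaluating step by step (a_0 = 1):
  n = 1: D(1) = 1(1 + 11/3) = 14/3; numerator = -2(1) = -2; a_1 = (-2)/(14/3) = -3/7
  n = 2: D(2) = 2(2 + 11/3) = 34/3; numerator = -2(-3/7) = 6/7; a_2 = (6/7)/(34/3) = 9/119
  n = 3: D(3) = 3(3 + 11/3) = 20; numerator = -2(9/119) = -18/119; a_3 = (-18/119)/(20) = -9/1190

r = 5/3; a_0 = 1; a_1 = -3/7; a_2 = 9/119; a_3 = -9/1190


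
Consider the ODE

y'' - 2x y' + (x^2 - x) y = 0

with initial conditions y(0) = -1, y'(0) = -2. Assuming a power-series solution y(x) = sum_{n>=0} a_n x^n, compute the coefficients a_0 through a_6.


Ansatz: y(x) = sum_{n>=0} a_n x^n, so y'(x) = sum_{n>=1} n a_n x^(n-1) and y''(x) = sum_{n>=2} n(n-1) a_n x^(n-2).
Substitute into P(x) y'' + Q(x) y' + R(x) y = 0 with P(x) = 1, Q(x) = -2x, R(x) = x^2 - x, and match powers of x.
Initial conditions: a_0 = -1, a_1 = -2.
Setting the coefficient of each power of x to zero and solving order by order (substituting the coefficients already found):
  x^0: 2 a_2 = 0  ->  a_2 = 0
  x^1: 6 a_3 - 2 a_1 - a_0 = 0  ->  6 a_3 = 2 a_1 + a_0 = -5  ->  a_3 = -5/6
  x^2: 12 a_4 - 4 a_2 - a_1 + a_0 = 0  ->  12 a_4 = 4 a_2 + a_1 - a_0 = -1  ->  a_4 = -1/12
  x^3: 20 a_5 - 6 a_3 - a_2 + a_1 = 0  ->  20 a_5 = 6 a_3 + a_2 - a_1 = -3  ->  a_5 = -3/20
  x^4: 30 a_6 - 8 a_4 - a_3 + a_2 = 0  ->  30 a_6 = 8 a_4 + a_3 - a_2 = -3/2  ->  a_6 = -1/20
Truncated series: y(x) = -1 - 2 x - (5/6) x^3 - (1/12) x^4 - (3/20) x^5 - (1/20) x^6 + O(x^7).

a_0 = -1; a_1 = -2; a_2 = 0; a_3 = -5/6; a_4 = -1/12; a_5 = -3/20; a_6 = -1/20


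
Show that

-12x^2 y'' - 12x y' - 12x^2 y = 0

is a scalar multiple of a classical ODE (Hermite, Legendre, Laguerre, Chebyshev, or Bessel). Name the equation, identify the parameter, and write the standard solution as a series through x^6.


All three coefficients share the factor -12; dividing through by -12 gives  x^2 y'' + x y' + x^2 y = 0.
This matches the Bessel equation x^2 y'' + x y' + (x^2 - nu^2) y = 0 with nu^2 = 0, so nu = 0; the solution bounded at x = 0 is J_0(x).
Frobenius at x = 0: indicial roots ±nu; for r = nu the recurrence k(k + 2nu) c_k = -c_{k-2} gives the standard series J_nu(x) = sum_{k>=0} (-1)^k / (k! (k+nu)!) (x/2)^(2k+nu). Evaluate the first 4 terms:
  k = 0: (-1)^0 / (0! * 0! * 2^0) x^0 = 1/(1*1*1) x^0 = (1) x^0
  k = 1: (-1)^1 / (1! * 1! * 2^2) x^2 = -1/(1*1*4) x^2 = (-1/4) x^2
  k = 2: (-1)^2 / (2! * 2! * 2^4) x^4 = 1/(2*2*16) x^4 = (1/64) x^4
  k = 3: (-1)^3 / (3! * 3! * 2^6) x^6 = -1/(6*6*64) x^6 = (-1/2304) x^6
Hence J_0(x) = -x^6/2304 + x^4/64 - x^2/4 + 1 + ....

J_0(x); series = -x^6/2304 + x^4/64 - x^2/4 + 1


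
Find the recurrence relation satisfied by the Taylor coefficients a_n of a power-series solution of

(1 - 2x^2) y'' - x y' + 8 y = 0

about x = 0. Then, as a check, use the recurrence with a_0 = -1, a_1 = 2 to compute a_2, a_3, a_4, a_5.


Substitute y = sum_n a_n x^n.
(1 - 2 x^2) y'' contributes (n+2)(n+1) a_{n+2} - 2 n(n-1) a_n at x^n.
-x y'(x) contributes -n a_n at x^n.
8 y(x) contributes 8 a_n at x^n.
Matching x^n: (n+2)(n+1) a_{n+2} + (-2 n(n-1) - n + 8) a_n = 0.
Thus a_{n+2} = (2 n(n-1) + n - 8) / ((n+1)(n+2)) * a_n.

Check with a_0 = -1, a_1 = 2 (apply the recurrence for n = 0, 1, 2, 3): a_0 = -1, a_1 = 2, a_2 = 4, a_3 = -7/3, a_4 = -2/3, a_5 = -49/60.

a_(n+2) = (2 n(n-1) + n - 8) / ((n+1)(n+2)) * a_n; check: a_0 = -1, a_1 = 2, a_2 = 4, a_3 = -7/3, a_4 = -2/3, a_5 = -49/60


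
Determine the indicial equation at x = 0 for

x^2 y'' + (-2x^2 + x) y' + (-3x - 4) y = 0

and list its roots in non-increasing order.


Divide by x^2 to reach normal form y'' + P_1(x) y' + P_2(x) y = 0 with P_1(x) = -2 + 1/x and P_2(x) = -3/x - 4/x^2.
x = 0 is a singular point because the y'-coefficient -2 + 1/x has a pole at x = 0 and the y-coefficient -3/x - 4/x^2 has a pole at x = 0.
It is a regular singular point because x P_1(x) = p(x) = 1 - 2x and x^2 P_2(x) = q(x) = -3x - 4 are polynomials, hence analytic at x = 0.
p(0) = 1,  q(0) = -4.
Indicial equation: r(r-1) + p(0) r + q(0) = 0, i.e. r^2 + (p(0) - 1) r + q(0) = 0, i.e. r^2 - 4 = 0.
Discriminant: (0)^2 - 4(-4) = 16, so r = (0 ± 4)/2.
Solving: r_1 = 2, r_2 = -2.

indicial: r^2 - 4 = 0; roots r_1 = 2, r_2 = -2


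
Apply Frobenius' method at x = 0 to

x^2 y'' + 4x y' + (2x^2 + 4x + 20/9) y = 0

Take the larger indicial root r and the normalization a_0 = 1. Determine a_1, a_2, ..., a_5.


Write in Frobenius form y'' + (p(x)/x) y' + (q(x)/x^2) y = 0:
  p(x) = 4,  q(x) = 2x^2 + 4x + 20/9.
Indicial equation: r(r-1) + (4) r + (20/9) = 0 -> roots r_1 = -4/3, r_2 = -5/3.
Take r = r_1 = -4/3. Let y(x) = x^r sum_{n>=0} a_n x^n with a_0 = 1.
Substitute y = x^r sum a_n x^n and match x^{r+n}. The recurrence is
  D(n) a_n + 4 a_{n-1} + 2 a_{n-2} = 0,  where D(n) = (r+n)(r+n-1) + (4)(r+n) + (20/9).
  a_n = [-4 a_{n-1} - 2 a_{n-2}] / D(n).
Since the indicial polynomial factors as (r - r_1)(r - r_2), D(n) = (r_1 + n - r_1)(r_1 + n - r_2) = n(n + 1/3).
Evaluating step by step (a_0 = 1):
  n = 1: D(1) = 1(1 + 1/3) = 4/3; numerator = -4(1) = -4; a_1 = (-4)/(4/3) = -3
  n = 2: D(2) = 2(2 + 1/3) = 14/3; numerator = -4(-3) - 2(1) = 10; a_2 = (10)/(14/3) = 15/7
  n = 3: D(3) = 3(3 + 1/3) = 10; numerator = -4(15/7) - 2(-3) = -18/7; a_3 = (-18/7)/(10) = -9/35
  n = 4: D(4) = 4(4 + 1/3) = 52/3; numerator = -4(-9/35) - 2(15/7) = -114/35; a_4 = (-114/35)/(52/3) = -171/910
  n = 5: D(5) = 5(5 + 1/3) = 80/3; numerator = -4(-171/910) - 2(-9/35) = 576/455; a_5 = (576/455)/(80/3) = 108/2275

r = -4/3; a_0 = 1; a_1 = -3; a_2 = 15/7; a_3 = -9/35; a_4 = -171/910; a_5 = 108/2275


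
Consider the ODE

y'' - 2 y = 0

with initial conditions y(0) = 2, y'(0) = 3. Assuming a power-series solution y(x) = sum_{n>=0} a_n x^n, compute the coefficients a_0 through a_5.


Ansatz: y(x) = sum_{n>=0} a_n x^n, so y'(x) = sum_{n>=1} n a_n x^(n-1) and y''(x) = sum_{n>=2} n(n-1) a_n x^(n-2).
Substitute into P(x) y'' + Q(x) y' + R(x) y = 0 with P(x) = 1, Q(x) = 0, R(x) = -2, and match powers of x.
Initial conditions: a_0 = 2, a_1 = 3.
Setting the coefficient of each power of x to zero and solving order by order (substituting the coefficients already found):
  x^0: 2 a_2 - 2 a_0 = 0  ->  2 a_2 = 2 a_0 = 4  ->  a_2 = 2
  x^1: 6 a_3 - 2 a_1 = 0  ->  6 a_3 = 2 a_1 = 6  ->  a_3 = 1
  x^2: 12 a_4 - 2 a_2 = 0  ->  12 a_4 = 2 a_2 = 4  ->  a_4 = 1/3
  x^3: 20 a_5 - 2 a_3 = 0  ->  20 a_5 = 2 a_3 = 2  ->  a_5 = 1/10
Truncated series: y(x) = 2 + 3 x + 2 x^2 + x^3 + (1/3) x^4 + (1/10) x^5 + O(x^6).

a_0 = 2; a_1 = 3; a_2 = 2; a_3 = 1; a_4 = 1/3; a_5 = 1/10


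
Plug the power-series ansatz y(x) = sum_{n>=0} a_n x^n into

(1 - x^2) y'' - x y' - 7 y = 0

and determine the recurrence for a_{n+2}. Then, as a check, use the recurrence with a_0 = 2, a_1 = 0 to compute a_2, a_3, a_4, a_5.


Substitute y = sum_n a_n x^n.
(1 - 1 x^2) y'' contributes (n+2)(n+1) a_{n+2} - n(n-1) a_n at x^n.
-x y'(x) contributes -n a_n at x^n.
-7 y(x) contributes -7 a_n at x^n.
Matching x^n: (n+2)(n+1) a_{n+2} + (-n(n-1) - n - 7) a_n = 0.
Thus a_{n+2} = (n(n-1) + n + 7) / ((n+1)(n+2)) * a_n.

Check with a_0 = 2, a_1 = 0 (apply the recurrence for n = 0, 1, 2, 3): a_0 = 2, a_1 = 0, a_2 = 7, a_3 = 0, a_4 = 77/12, a_5 = 0.

a_(n+2) = (n(n-1) + n + 7) / ((n+1)(n+2)) * a_n; check: a_0 = 2, a_1 = 0, a_2 = 7, a_3 = 0, a_4 = 77/12, a_5 = 0


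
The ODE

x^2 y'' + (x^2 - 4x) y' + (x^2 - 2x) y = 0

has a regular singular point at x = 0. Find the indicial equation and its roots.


Divide by x^2 to reach normal form y'' + P_1(x) y' + P_2(x) y = 0 with P_1(x) = 1 - 4/x and P_2(x) = 1 - 2/x.
x = 0 is a singular point because the y'-coefficient 1 - 4/x has a pole at x = 0 and the y-coefficient 1 - 2/x has a pole at x = 0.
It is a regular singular point because x P_1(x) = p(x) = x - 4 and x^2 P_2(x) = q(x) = x^2 - 2x are polynomials, hence analytic at x = 0.
p(0) = -4,  q(0) = 0.
Indicial equation: r(r-1) + p(0) r + q(0) = 0, i.e. r^2 + (p(0) - 1) r + q(0) = 0, i.e. r^2 - 5 r = 0.
Discriminant: (-5)^2 - 4(0) = 25, so r = (5 ± 5)/2.
Solving: r_1 = 5, r_2 = 0.

indicial: r^2 - 5 r = 0; roots r_1 = 5, r_2 = 0


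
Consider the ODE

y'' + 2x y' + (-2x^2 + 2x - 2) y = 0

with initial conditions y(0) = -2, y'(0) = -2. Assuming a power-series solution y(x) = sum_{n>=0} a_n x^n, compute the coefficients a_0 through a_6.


Ansatz: y(x) = sum_{n>=0} a_n x^n, so y'(x) = sum_{n>=1} n a_n x^(n-1) and y''(x) = sum_{n>=2} n(n-1) a_n x^(n-2).
Substitute into P(x) y'' + Q(x) y' + R(x) y = 0 with P(x) = 1, Q(x) = 2x, R(x) = -2x^2 + 2x - 2, and match powers of x.
Initial conditions: a_0 = -2, a_1 = -2.
Setting the coefficient of each power of x to zero and solving order by order (substituting the coefficients already found):
  x^0: 2 a_2 - 2 a_0 = 0  ->  2 a_2 = 2 a_0 = -4  ->  a_2 = -2
  x^1: 6 a_3 + 2 a_0 = 0  ->  6 a_3 = -2 a_0 = 4  ->  a_3 = 2/3
  x^2: 12 a_4 + 2 a_2 + 2 a_1 - 2 a_0 = 0  ->  12 a_4 = -2 a_2 - 2 a_1 + 2 a_0 = 4  ->  a_4 = 1/3
  x^3: 20 a_5 + 4 a_3 + 2 a_2 - 2 a_1 = 0  ->  20 a_5 = -4 a_3 - 2 a_2 + 2 a_1 = -8/3  ->  a_5 = -2/15
  x^4: 30 a_6 + 6 a_4 + 2 a_3 - 2 a_2 = 0  ->  30 a_6 = -6 a_4 - 2 a_3 + 2 a_2 = -22/3  ->  a_6 = -11/45
Truncated series: y(x) = -2 - 2 x - 2 x^2 + (2/3) x^3 + (1/3) x^4 - (2/15) x^5 - (11/45) x^6 + O(x^7).

a_0 = -2; a_1 = -2; a_2 = -2; a_3 = 2/3; a_4 = 1/3; a_5 = -2/15; a_6 = -11/45


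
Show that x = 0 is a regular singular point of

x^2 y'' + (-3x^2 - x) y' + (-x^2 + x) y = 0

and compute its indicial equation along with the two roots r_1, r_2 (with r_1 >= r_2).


Divide by x^2 to reach normal form y'' + P_1(x) y' + P_2(x) y = 0 with P_1(x) = -3 - 1/x and P_2(x) = -1 + 1/x.
x = 0 is a singular point because the y'-coefficient -3 - 1/x has a pole at x = 0 and the y-coefficient -1 + 1/x has a pole at x = 0.
It is a regular singular point because x P_1(x) = p(x) = -3x - 1 and x^2 P_2(x) = q(x) = -x^2 + x are polynomials, hence analytic at x = 0.
p(0) = -1,  q(0) = 0.
Indicial equation: r(r-1) + p(0) r + q(0) = 0, i.e. r^2 + (p(0) - 1) r + q(0) = 0, i.e. r^2 - 2 r = 0.
Discriminant: (-2)^2 - 4(0) = 4, so r = (2 ± 2)/2.
Solving: r_1 = 2, r_2 = 0.

indicial: r^2 - 2 r = 0; roots r_1 = 2, r_2 = 0


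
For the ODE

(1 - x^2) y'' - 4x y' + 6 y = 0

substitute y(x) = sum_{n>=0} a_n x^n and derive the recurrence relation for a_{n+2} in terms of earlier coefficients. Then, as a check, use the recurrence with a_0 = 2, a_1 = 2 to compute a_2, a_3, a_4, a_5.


Substitute y = sum_n a_n x^n.
(1 - 1 x^2) y'' contributes (n+2)(n+1) a_{n+2} - n(n-1) a_n at x^n.
-4 x y'(x) contributes -4 n a_n at x^n.
6 y(x) contributes 6 a_n at x^n.
Matching x^n: (n+2)(n+1) a_{n+2} + (-n(n-1) - 4 n + 6) a_n = 0.
Thus a_{n+2} = (n(n-1) + 4 n - 6) / ((n+1)(n+2)) * a_n.

Check with a_0 = 2, a_1 = 2 (apply the recurrence for n = 0, 1, 2, 3): a_0 = 2, a_1 = 2, a_2 = -6, a_3 = -2/3, a_4 = -2, a_5 = -2/5.

a_(n+2) = (n(n-1) + 4 n - 6) / ((n+1)(n+2)) * a_n; check: a_0 = 2, a_1 = 2, a_2 = -6, a_3 = -2/3, a_4 = -2, a_5 = -2/5


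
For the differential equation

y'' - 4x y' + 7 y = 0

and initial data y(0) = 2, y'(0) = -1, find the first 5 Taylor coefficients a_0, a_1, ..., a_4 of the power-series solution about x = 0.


Ansatz: y(x) = sum_{n>=0} a_n x^n, so y'(x) = sum_{n>=1} n a_n x^(n-1) and y''(x) = sum_{n>=2} n(n-1) a_n x^(n-2).
Substitute into P(x) y'' + Q(x) y' + R(x) y = 0 with P(x) = 1, Q(x) = -4x, R(x) = 7, and match powers of x.
Initial conditions: a_0 = 2, a_1 = -1.
Setting the coefficient of each power of x to zero and solving order by order (substituting the coefficients already found):
  x^0: 2 a_2 + 7 a_0 = 0  ->  2 a_2 = -7 a_0 = -14  ->  a_2 = -7
  x^1: 6 a_3 + 3 a_1 = 0  ->  6 a_3 = -3 a_1 = 3  ->  a_3 = 1/2
  x^2: 12 a_4 - a_2 = 0  ->  12 a_4 = a_2 = -7  ->  a_4 = -7/12
Truncated series: y(x) = 2 - x - 7 x^2 + (1/2) x^3 - (7/12) x^4 + O(x^5).

a_0 = 2; a_1 = -1; a_2 = -7; a_3 = 1/2; a_4 = -7/12


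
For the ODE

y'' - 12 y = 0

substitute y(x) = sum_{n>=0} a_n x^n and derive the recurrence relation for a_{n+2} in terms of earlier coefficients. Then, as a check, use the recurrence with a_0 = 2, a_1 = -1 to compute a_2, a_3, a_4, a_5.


Substitute y = sum_n a_n x^n into y'' + (const) y = 0.
y''(x) = sum_{n>=0} (n+2)(n+1) a_{n+2} x^n.
The ODE becomes sum_n [(n+2)(n+1) a_{n+2} - 12 a_n] x^n = 0.
Setting each coefficient to zero gives the recurrence:
  (n+2)(n+1) a_{n+2} - 12 a_n = 0,
  a_{n+2} = 12 / ((n+1)(n+2)) a_n.

Check with a_0 = 2, a_1 = -1 (apply the recurrence for n = 0, 1, 2, 3): a_0 = 2, a_1 = -1, a_2 = 12, a_3 = -2, a_4 = 12, a_5 = -6/5.

a_{n+2} = 12/((n+1)(n+2)) * a_n; check: a_0 = 2, a_1 = -1, a_2 = 12, a_3 = -2, a_4 = 12, a_5 = -6/5


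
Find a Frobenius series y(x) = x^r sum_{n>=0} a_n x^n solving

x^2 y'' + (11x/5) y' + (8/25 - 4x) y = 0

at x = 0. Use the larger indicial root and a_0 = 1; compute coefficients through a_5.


Write in Frobenius form y'' + (p(x)/x) y' + (q(x)/x^2) y = 0:
  p(x) = 11/5,  q(x) = 8/25 - 4x.
Indicial equation: r(r-1) + (11/5) r + (8/25) = 0 -> roots r_1 = -2/5, r_2 = -4/5.
Take r = r_1 = -2/5. Let y(x) = x^r sum_{n>=0} a_n x^n with a_0 = 1.
Substitute y = x^r sum a_n x^n and match x^{r+n}. The recurrence is
  D(n) a_n - 4 a_{n-1} = 0,  where D(n) = (r+n)(r+n-1) + (11/5)(r+n) + (8/25).
  a_n = 4 / D(n) * a_{n-1}.
Since the indicial polynomial factors as (r - r_1)(r - r_2), D(n) = (r_1 + n - r_1)(r_1 + n - r_2) = n(n + 2/5).
Evaluating step by step (a_0 = 1):
  n = 1: D(1) = 1(1 + 2/5) = 7/5; numerator = 4(1) = 4; a_1 = (4)/(7/5) = 20/7
  n = 2: D(2) = 2(2 + 2/5) = 24/5; numerator = 4(20/7) = 80/7; a_2 = (80/7)/(24/5) = 50/21
  n = 3: D(3) = 3(3 + 2/5) = 51/5; numerator = 4(50/21) = 200/21; a_3 = (200/21)/(51/5) = 1000/1071
  n = 4: D(4) = 4(4 + 2/5) = 88/5; numerator = 4(1000/1071) = 4000/1071; a_4 = (4000/1071)/(88/5) = 2500/11781
  n = 5: D(5) = 5(5 + 2/5) = 27; numerator = 4(2500/11781) = 10000/11781; a_5 = (10000/11781)/(27) = 10000/318087

r = -2/5; a_0 = 1; a_1 = 20/7; a_2 = 50/21; a_3 = 1000/1071; a_4 = 2500/11781; a_5 = 10000/318087
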